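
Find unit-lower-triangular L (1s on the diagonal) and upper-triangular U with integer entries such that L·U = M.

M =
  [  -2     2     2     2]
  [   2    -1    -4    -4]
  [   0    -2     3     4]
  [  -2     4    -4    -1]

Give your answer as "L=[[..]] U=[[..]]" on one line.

L=[[1,0,0,0],[-1,1,0,0],[0,-2,1,0],[1,2,2,1]] U=[[-2,2,2,2],[0,1,-2,-2],[0,0,-1,0],[0,0,0,1]]

  R1 -= -1·R0 → [0,1,-2,-2]
  R2 -= 0·R0 → [0,-2,3,4]
  R3 -= 1·R0 → [0,2,-6,-3]
  R2 -= -2·R1 → [0,0,-1,0]
  R3 -= 2·R1 → [0,0,-2,1]
  R3 -= 2·R2 → [0,0,0,1]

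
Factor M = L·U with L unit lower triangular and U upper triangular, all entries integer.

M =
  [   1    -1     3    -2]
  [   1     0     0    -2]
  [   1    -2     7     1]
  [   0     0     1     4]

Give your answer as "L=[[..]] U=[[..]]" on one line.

  R1 -= 1·R0 → [0,1,-3,0]
  R2 -= 1·R0 → [0,-1,4,3]
  R3 -= 0·R0 → [0,0,1,4]
  R2 -= -1·R1 → [0,0,1,3]
  R3 -= 0·R1 → [0,0,1,4]
  R3 -= 1·R2 → [0,0,0,1]

L=[[1,0,0,0],[1,1,0,0],[1,-1,1,0],[0,0,1,1]] U=[[1,-1,3,-2],[0,1,-3,0],[0,0,1,3],[0,0,0,1]]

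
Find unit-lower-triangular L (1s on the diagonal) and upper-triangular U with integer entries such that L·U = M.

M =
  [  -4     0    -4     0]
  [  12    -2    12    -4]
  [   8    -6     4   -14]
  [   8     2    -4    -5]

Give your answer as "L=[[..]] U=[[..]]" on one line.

  row1 -= -3·row0 → [0,-2,0,-4]
  row2 -= -2·row0 → [0,-6,-4,-14]
  row3 -= -2·row0 → [0,2,-12,-5]
  row2 -= 3·row1 → [0,0,-4,-2]
  row3 -= -1·row1 → [0,0,-12,-9]
  row3 -= 3·row2 → [0,0,0,-3]

L=[[1,0,0,0],[-3,1,0,0],[-2,3,1,0],[-2,-1,3,1]] U=[[-4,0,-4,0],[0,-2,0,-4],[0,0,-4,-2],[0,0,0,-3]]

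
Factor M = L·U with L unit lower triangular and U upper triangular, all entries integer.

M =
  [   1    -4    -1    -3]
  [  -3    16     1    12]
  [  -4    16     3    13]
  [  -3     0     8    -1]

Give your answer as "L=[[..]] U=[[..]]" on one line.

L=[[1,0,0,0],[-3,1,0,0],[-4,0,1,0],[-3,-3,1,1]] U=[[1,-4,-1,-3],[0,4,-2,3],[0,0,-1,1],[0,0,0,-2]]

  row1 -= -3·row0 → [0,4,-2,3]
  row2 -= -4·row0 → [0,0,-1,1]
  row3 -= -3·row0 → [0,-12,5,-10]
  row2 -= 0·row1 → [0,0,-1,1]
  row3 -= -3·row1 → [0,0,-1,-1]
  row3 -= 1·row2 → [0,0,0,-2]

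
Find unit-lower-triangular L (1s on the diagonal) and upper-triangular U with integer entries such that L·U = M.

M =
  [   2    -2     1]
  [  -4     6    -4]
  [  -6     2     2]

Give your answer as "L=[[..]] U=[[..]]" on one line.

  row1 -= -2·row0 → [0,2,-2]
  row2 -= -3·row0 → [0,-4,5]
  row2 -= -2·row1 → [0,0,1]

L=[[1,0,0],[-2,1,0],[-3,-2,1]] U=[[2,-2,1],[0,2,-2],[0,0,1]]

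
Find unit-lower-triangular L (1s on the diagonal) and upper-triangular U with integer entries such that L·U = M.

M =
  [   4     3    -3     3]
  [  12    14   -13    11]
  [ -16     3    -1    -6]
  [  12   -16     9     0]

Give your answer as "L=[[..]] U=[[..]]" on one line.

  r1 -= 3·r0 → [0,5,-4,2]
  r2 -= -4·r0 → [0,15,-13,6]
  r3 -= 3·r0 → [0,-25,18,-9]
  r2 -= 3·r1 → [0,0,-1,0]
  r3 -= -5·r1 → [0,0,-2,1]
  r3 -= 2·r2 → [0,0,0,1]

L=[[1,0,0,0],[3,1,0,0],[-4,3,1,0],[3,-5,2,1]] U=[[4,3,-3,3],[0,5,-4,2],[0,0,-1,0],[0,0,0,1]]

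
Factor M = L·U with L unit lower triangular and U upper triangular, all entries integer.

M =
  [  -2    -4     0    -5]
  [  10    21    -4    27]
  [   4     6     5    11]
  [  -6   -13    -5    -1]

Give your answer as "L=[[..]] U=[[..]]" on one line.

  R1 -= -5·R0 → [0,1,-4,2]
  R2 -= -2·R0 → [0,-2,5,1]
  R3 -= 3·R0 → [0,-1,-5,14]
  R2 -= -2·R1 → [0,0,-3,5]
  R3 -= -1·R1 → [0,0,-9,16]
  R3 -= 3·R2 → [0,0,0,1]

L=[[1,0,0,0],[-5,1,0,0],[-2,-2,1,0],[3,-1,3,1]] U=[[-2,-4,0,-5],[0,1,-4,2],[0,0,-3,5],[0,0,0,1]]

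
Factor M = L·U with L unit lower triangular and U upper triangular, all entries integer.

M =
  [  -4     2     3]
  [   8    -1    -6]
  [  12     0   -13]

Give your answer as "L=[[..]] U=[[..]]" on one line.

  R1 -= -2·R0 → [0,3,0]
  R2 -= -3·R0 → [0,6,-4]
  R2 -= 2·R1 → [0,0,-4]

L=[[1,0,0],[-2,1,0],[-3,2,1]] U=[[-4,2,3],[0,3,0],[0,0,-4]]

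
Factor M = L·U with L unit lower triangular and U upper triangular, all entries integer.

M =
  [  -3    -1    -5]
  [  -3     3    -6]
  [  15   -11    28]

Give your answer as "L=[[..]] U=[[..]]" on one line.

L=[[1,0,0],[1,1,0],[-5,-4,1]] U=[[-3,-1,-5],[0,4,-1],[0,0,-1]]

  row1 -= 1·row0 → [0,4,-1]
  row2 -= -5·row0 → [0,-16,3]
  row2 -= -4·row1 → [0,0,-1]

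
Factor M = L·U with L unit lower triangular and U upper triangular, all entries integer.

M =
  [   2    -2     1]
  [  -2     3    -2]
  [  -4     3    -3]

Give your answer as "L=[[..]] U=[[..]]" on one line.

  row1 -= -1·row0 → [0,1,-1]
  row2 -= -2·row0 → [0,-1,-1]
  row2 -= -1·row1 → [0,0,-2]

L=[[1,0,0],[-1,1,0],[-2,-1,1]] U=[[2,-2,1],[0,1,-1],[0,0,-2]]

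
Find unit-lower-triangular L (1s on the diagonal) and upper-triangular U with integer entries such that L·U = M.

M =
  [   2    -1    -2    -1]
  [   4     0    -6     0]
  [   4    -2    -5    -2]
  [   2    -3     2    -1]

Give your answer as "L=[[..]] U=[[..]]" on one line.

  r1 -= 2·r0 → [0,2,-2,2]
  r2 -= 2·r0 → [0,0,-1,0]
  r3 -= 1·r0 → [0,-2,4,0]
  r2 -= 0·r1 → [0,0,-1,0]
  r3 -= -1·r1 → [0,0,2,2]
  r3 -= -2·r2 → [0,0,0,2]

L=[[1,0,0,0],[2,1,0,0],[2,0,1,0],[1,-1,-2,1]] U=[[2,-1,-2,-1],[0,2,-2,2],[0,0,-1,0],[0,0,0,2]]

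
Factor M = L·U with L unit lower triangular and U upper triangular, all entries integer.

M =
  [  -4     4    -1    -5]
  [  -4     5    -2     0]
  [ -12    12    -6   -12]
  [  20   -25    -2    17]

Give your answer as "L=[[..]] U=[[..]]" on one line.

  r1 -= 1·r0 → [0,1,-1,5]
  r2 -= 3·r0 → [0,0,-3,3]
  r3 -= -5·r0 → [0,-5,-7,-8]
  r2 -= 0·r1 → [0,0,-3,3]
  r3 -= -5·r1 → [0,0,-12,17]
  r3 -= 4·r2 → [0,0,0,5]

L=[[1,0,0,0],[1,1,0,0],[3,0,1,0],[-5,-5,4,1]] U=[[-4,4,-1,-5],[0,1,-1,5],[0,0,-3,3],[0,0,0,5]]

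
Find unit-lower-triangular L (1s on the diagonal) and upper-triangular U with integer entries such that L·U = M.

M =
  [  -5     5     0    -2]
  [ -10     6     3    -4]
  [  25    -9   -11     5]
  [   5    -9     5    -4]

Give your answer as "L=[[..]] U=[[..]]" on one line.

  r1 -= 2·r0 → [0,-4,3,0]
  r2 -= -5·r0 → [0,16,-11,-5]
  r3 -= -1·r0 → [0,-4,5,-6]
  r2 -= -4·r1 → [0,0,1,-5]
  r3 -= 1·r1 → [0,0,2,-6]
  r3 -= 2·r2 → [0,0,0,4]

L=[[1,0,0,0],[2,1,0,0],[-5,-4,1,0],[-1,1,2,1]] U=[[-5,5,0,-2],[0,-4,3,0],[0,0,1,-5],[0,0,0,4]]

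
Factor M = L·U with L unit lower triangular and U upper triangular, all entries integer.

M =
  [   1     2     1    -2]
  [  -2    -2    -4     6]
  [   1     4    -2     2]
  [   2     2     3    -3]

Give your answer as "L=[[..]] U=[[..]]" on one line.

  r1 -= -2·r0 → [0,2,-2,2]
  r2 -= 1·r0 → [0,2,-3,4]
  r3 -= 2·r0 → [0,-2,1,1]
  r2 -= 1·r1 → [0,0,-1,2]
  r3 -= -1·r1 → [0,0,-1,3]
  r3 -= 1·r2 → [0,0,0,1]

L=[[1,0,0,0],[-2,1,0,0],[1,1,1,0],[2,-1,1,1]] U=[[1,2,1,-2],[0,2,-2,2],[0,0,-1,2],[0,0,0,1]]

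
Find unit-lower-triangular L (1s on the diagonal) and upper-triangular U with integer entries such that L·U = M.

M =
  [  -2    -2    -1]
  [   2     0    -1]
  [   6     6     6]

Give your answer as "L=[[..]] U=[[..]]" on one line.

L=[[1,0,0],[-1,1,0],[-3,0,1]] U=[[-2,-2,-1],[0,-2,-2],[0,0,3]]

  r1 -= -1·r0 → [0,-2,-2]
  r2 -= -3·r0 → [0,0,3]
  r2 -= 0·r1 → [0,0,3]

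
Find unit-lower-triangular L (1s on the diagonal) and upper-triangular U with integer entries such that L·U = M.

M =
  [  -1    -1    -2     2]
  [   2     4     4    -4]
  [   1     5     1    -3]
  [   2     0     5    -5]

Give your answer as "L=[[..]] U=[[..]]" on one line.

L=[[1,0,0,0],[-2,1,0,0],[-1,2,1,0],[-2,-1,-1,1]] U=[[-1,-1,-2,2],[0,2,0,0],[0,0,-1,-1],[0,0,0,-2]]

  row1 -= -2·row0 → [0,2,0,0]
  row2 -= -1·row0 → [0,4,-1,-1]
  row3 -= -2·row0 → [0,-2,1,-1]
  row2 -= 2·row1 → [0,0,-1,-1]
  row3 -= -1·row1 → [0,0,1,-1]
  row3 -= -1·row2 → [0,0,0,-2]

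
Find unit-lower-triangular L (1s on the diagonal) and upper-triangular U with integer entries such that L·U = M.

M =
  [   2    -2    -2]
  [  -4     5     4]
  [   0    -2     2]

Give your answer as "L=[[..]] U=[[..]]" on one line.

L=[[1,0,0],[-2,1,0],[0,-2,1]] U=[[2,-2,-2],[0,1,0],[0,0,2]]

  R1 -= -2·R0 → [0,1,0]
  R2 -= 0·R0 → [0,-2,2]
  R2 -= -2·R1 → [0,0,2]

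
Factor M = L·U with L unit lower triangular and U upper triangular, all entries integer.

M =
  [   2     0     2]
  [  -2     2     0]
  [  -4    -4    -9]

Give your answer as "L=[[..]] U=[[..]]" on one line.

  row1 -= -1·row0 → [0,2,2]
  row2 -= -2·row0 → [0,-4,-5]
  row2 -= -2·row1 → [0,0,-1]

L=[[1,0,0],[-1,1,0],[-2,-2,1]] U=[[2,0,2],[0,2,2],[0,0,-1]]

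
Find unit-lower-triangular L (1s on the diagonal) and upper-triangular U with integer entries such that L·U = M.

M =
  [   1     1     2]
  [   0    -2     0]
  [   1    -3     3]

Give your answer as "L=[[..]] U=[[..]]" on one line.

L=[[1,0,0],[0,1,0],[1,2,1]] U=[[1,1,2],[0,-2,0],[0,0,1]]

  R1 -= 0·R0 → [0,-2,0]
  R2 -= 1·R0 → [0,-4,1]
  R2 -= 2·R1 → [0,0,1]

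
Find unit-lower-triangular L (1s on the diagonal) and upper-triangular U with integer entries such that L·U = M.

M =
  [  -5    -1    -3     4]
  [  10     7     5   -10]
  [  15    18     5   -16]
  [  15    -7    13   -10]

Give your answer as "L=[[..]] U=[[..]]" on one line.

L=[[1,0,0,0],[-2,1,0,0],[-3,3,1,0],[-3,-2,-2,1]] U=[[-5,-1,-3,4],[0,5,-1,-2],[0,0,-1,2],[0,0,0,2]]

  r1 -= -2·r0 → [0,5,-1,-2]
  r2 -= -3·r0 → [0,15,-4,-4]
  r3 -= -3·r0 → [0,-10,4,2]
  r2 -= 3·r1 → [0,0,-1,2]
  r3 -= -2·r1 → [0,0,2,-2]
  r3 -= -2·r2 → [0,0,0,2]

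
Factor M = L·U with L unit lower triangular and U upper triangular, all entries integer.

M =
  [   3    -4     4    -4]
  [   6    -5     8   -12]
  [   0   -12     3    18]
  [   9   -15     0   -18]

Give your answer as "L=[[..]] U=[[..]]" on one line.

L=[[1,0,0,0],[2,1,0,0],[0,-4,1,0],[3,-1,-4,1]] U=[[3,-4,4,-4],[0,3,0,-4],[0,0,3,2],[0,0,0,-2]]

  r1 -= 2·r0 → [0,3,0,-4]
  r2 -= 0·r0 → [0,-12,3,18]
  r3 -= 3·r0 → [0,-3,-12,-6]
  r2 -= -4·r1 → [0,0,3,2]
  r3 -= -1·r1 → [0,0,-12,-10]
  r3 -= -4·r2 → [0,0,0,-2]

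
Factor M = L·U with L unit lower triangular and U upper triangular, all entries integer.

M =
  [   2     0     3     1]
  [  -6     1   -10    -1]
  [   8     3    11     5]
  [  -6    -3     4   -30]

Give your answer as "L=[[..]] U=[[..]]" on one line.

L=[[1,0,0,0],[-3,1,0,0],[4,3,1,0],[-3,-3,5,1]] U=[[2,0,3,1],[0,1,-1,2],[0,0,2,-5],[0,0,0,4]]

  row1 -= -3·row0 → [0,1,-1,2]
  row2 -= 4·row0 → [0,3,-1,1]
  row3 -= -3·row0 → [0,-3,13,-27]
  row2 -= 3·row1 → [0,0,2,-5]
  row3 -= -3·row1 → [0,0,10,-21]
  row3 -= 5·row2 → [0,0,0,4]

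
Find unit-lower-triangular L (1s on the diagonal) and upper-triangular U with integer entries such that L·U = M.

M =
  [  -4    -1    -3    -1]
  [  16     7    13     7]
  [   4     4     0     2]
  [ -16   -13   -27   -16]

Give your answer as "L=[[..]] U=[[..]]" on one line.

  row1 -= -4·row0 → [0,3,1,3]
  row2 -= -1·row0 → [0,3,-3,1]
  row3 -= 4·row0 → [0,-9,-15,-12]
  row2 -= 1·row1 → [0,0,-4,-2]
  row3 -= -3·row1 → [0,0,-12,-3]
  row3 -= 3·row2 → [0,0,0,3]

L=[[1,0,0,0],[-4,1,0,0],[-1,1,1,0],[4,-3,3,1]] U=[[-4,-1,-3,-1],[0,3,1,3],[0,0,-4,-2],[0,0,0,3]]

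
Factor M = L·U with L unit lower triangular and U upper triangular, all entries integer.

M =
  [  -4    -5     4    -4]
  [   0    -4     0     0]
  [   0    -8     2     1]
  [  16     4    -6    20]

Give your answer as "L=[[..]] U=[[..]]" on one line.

  R1 -= 0·R0 → [0,-4,0,0]
  R2 -= 0·R0 → [0,-8,2,1]
  R3 -= -4·R0 → [0,-16,10,4]
  R2 -= 2·R1 → [0,0,2,1]
  R3 -= 4·R1 → [0,0,10,4]
  R3 -= 5·R2 → [0,0,0,-1]

L=[[1,0,0,0],[0,1,0,0],[0,2,1,0],[-4,4,5,1]] U=[[-4,-5,4,-4],[0,-4,0,0],[0,0,2,1],[0,0,0,-1]]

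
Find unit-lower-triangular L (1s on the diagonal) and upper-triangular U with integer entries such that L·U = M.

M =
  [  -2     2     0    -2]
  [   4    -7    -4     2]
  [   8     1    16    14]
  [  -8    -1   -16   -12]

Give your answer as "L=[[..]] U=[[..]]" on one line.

L=[[1,0,0,0],[-2,1,0,0],[-4,-3,1,0],[4,3,-1,1]] U=[[-2,2,0,-2],[0,-3,-4,-2],[0,0,4,0],[0,0,0,2]]

  R1 -= -2·R0 → [0,-3,-4,-2]
  R2 -= -4·R0 → [0,9,16,6]
  R3 -= 4·R0 → [0,-9,-16,-4]
  R2 -= -3·R1 → [0,0,4,0]
  R3 -= 3·R1 → [0,0,-4,2]
  R3 -= -1·R2 → [0,0,0,2]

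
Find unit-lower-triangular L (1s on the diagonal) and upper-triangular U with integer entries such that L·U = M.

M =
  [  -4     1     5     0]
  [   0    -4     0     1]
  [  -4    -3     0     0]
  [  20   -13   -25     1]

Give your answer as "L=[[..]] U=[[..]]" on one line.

L=[[1,0,0,0],[0,1,0,0],[1,1,1,0],[-5,2,0,1]] U=[[-4,1,5,0],[0,-4,0,1],[0,0,-5,-1],[0,0,0,-1]]

  r1 -= 0·r0 → [0,-4,0,1]
  r2 -= 1·r0 → [0,-4,-5,0]
  r3 -= -5·r0 → [0,-8,0,1]
  r2 -= 1·r1 → [0,0,-5,-1]
  r3 -= 2·r1 → [0,0,0,-1]
  r3 -= 0·r2 → [0,0,0,-1]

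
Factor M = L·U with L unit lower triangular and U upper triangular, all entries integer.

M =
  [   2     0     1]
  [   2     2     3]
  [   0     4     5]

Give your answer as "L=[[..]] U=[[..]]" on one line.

  r1 -= 1·r0 → [0,2,2]
  r2 -= 0·r0 → [0,4,5]
  r2 -= 2·r1 → [0,0,1]

L=[[1,0,0],[1,1,0],[0,2,1]] U=[[2,0,1],[0,2,2],[0,0,1]]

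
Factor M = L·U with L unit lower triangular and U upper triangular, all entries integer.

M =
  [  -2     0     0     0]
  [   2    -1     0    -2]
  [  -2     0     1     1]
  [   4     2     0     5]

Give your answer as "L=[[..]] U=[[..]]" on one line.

L=[[1,0,0,0],[-1,1,0,0],[1,0,1,0],[-2,-2,0,1]] U=[[-2,0,0,0],[0,-1,0,-2],[0,0,1,1],[0,0,0,1]]

  r1 -= -1·r0 → [0,-1,0,-2]
  r2 -= 1·r0 → [0,0,1,1]
  r3 -= -2·r0 → [0,2,0,5]
  r2 -= 0·r1 → [0,0,1,1]
  r3 -= -2·r1 → [0,0,0,1]
  r3 -= 0·r2 → [0,0,0,1]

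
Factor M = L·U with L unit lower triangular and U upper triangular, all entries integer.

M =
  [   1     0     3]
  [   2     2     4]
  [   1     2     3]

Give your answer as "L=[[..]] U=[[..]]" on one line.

  r1 -= 2·r0 → [0,2,-2]
  r2 -= 1·r0 → [0,2,0]
  r2 -= 1·r1 → [0,0,2]

L=[[1,0,0],[2,1,0],[1,1,1]] U=[[1,0,3],[0,2,-2],[0,0,2]]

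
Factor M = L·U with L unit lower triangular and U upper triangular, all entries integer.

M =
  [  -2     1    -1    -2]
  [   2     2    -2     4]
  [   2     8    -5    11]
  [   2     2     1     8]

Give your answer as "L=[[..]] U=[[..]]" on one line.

  r1 -= -1·r0 → [0,3,-3,2]
  r2 -= -1·r0 → [0,9,-6,9]
  r3 -= -1·r0 → [0,3,0,6]
  r2 -= 3·r1 → [0,0,3,3]
  r3 -= 1·r1 → [0,0,3,4]
  r3 -= 1·r2 → [0,0,0,1]

L=[[1,0,0,0],[-1,1,0,0],[-1,3,1,0],[-1,1,1,1]] U=[[-2,1,-1,-2],[0,3,-3,2],[0,0,3,3],[0,0,0,1]]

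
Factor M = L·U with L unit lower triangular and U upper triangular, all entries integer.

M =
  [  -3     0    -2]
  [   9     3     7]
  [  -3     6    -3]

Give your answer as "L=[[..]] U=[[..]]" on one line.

  R1 -= -3·R0 → [0,3,1]
  R2 -= 1·R0 → [0,6,-1]
  R2 -= 2·R1 → [0,0,-3]

L=[[1,0,0],[-3,1,0],[1,2,1]] U=[[-3,0,-2],[0,3,1],[0,0,-3]]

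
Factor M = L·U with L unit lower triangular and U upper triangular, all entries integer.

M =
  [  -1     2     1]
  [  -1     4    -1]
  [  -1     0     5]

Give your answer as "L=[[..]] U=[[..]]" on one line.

  row1 -= 1·row0 → [0,2,-2]
  row2 -= 1·row0 → [0,-2,4]
  row2 -= -1·row1 → [0,0,2]

L=[[1,0,0],[1,1,0],[1,-1,1]] U=[[-1,2,1],[0,2,-2],[0,0,2]]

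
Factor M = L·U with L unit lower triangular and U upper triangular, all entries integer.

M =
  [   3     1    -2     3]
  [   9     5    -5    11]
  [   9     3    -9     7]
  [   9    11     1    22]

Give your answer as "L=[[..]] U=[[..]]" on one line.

L=[[1,0,0,0],[3,1,0,0],[3,0,1,0],[3,4,-1,1]] U=[[3,1,-2,3],[0,2,1,2],[0,0,-3,-2],[0,0,0,3]]

  r1 -= 3·r0 → [0,2,1,2]
  r2 -= 3·r0 → [0,0,-3,-2]
  r3 -= 3·r0 → [0,8,7,13]
  r2 -= 0·r1 → [0,0,-3,-2]
  r3 -= 4·r1 → [0,0,3,5]
  r3 -= -1·r2 → [0,0,0,3]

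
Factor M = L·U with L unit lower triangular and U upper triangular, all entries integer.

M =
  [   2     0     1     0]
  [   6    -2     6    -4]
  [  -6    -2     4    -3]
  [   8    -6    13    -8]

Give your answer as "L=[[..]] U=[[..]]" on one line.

L=[[1,0,0,0],[3,1,0,0],[-3,1,1,0],[4,3,0,1]] U=[[2,0,1,0],[0,-2,3,-4],[0,0,4,1],[0,0,0,4]]

  R1 -= 3·R0 → [0,-2,3,-4]
  R2 -= -3·R0 → [0,-2,7,-3]
  R3 -= 4·R0 → [0,-6,9,-8]
  R2 -= 1·R1 → [0,0,4,1]
  R3 -= 3·R1 → [0,0,0,4]
  R3 -= 0·R2 → [0,0,0,4]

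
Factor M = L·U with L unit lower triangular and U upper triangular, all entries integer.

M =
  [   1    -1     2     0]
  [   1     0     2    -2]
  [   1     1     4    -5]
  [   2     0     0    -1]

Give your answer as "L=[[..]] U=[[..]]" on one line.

L=[[1,0,0,0],[1,1,0,0],[1,2,1,0],[2,2,-2,1]] U=[[1,-1,2,0],[0,1,0,-2],[0,0,2,-1],[0,0,0,1]]

  R1 -= 1·R0 → [0,1,0,-2]
  R2 -= 1·R0 → [0,2,2,-5]
  R3 -= 2·R0 → [0,2,-4,-1]
  R2 -= 2·R1 → [0,0,2,-1]
  R3 -= 2·R1 → [0,0,-4,3]
  R3 -= -2·R2 → [0,0,0,1]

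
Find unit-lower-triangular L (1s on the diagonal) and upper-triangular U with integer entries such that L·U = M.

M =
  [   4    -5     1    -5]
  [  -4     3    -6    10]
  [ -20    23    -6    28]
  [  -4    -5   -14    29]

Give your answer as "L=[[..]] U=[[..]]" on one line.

L=[[1,0,0,0],[-1,1,0,0],[-5,1,1,0],[-1,5,3,1]] U=[[4,-5,1,-5],[0,-2,-5,5],[0,0,4,-2],[0,0,0,5]]

  R1 -= -1·R0 → [0,-2,-5,5]
  R2 -= -5·R0 → [0,-2,-1,3]
  R3 -= -1·R0 → [0,-10,-13,24]
  R2 -= 1·R1 → [0,0,4,-2]
  R3 -= 5·R1 → [0,0,12,-1]
  R3 -= 3·R2 → [0,0,0,5]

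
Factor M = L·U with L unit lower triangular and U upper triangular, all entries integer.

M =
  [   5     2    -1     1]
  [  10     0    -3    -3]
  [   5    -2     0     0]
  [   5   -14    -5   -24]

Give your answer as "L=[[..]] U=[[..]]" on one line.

L=[[1,0,0,0],[2,1,0,0],[1,1,1,0],[1,4,0,1]] U=[[5,2,-1,1],[0,-4,-1,-5],[0,0,2,4],[0,0,0,-5]]

  R1 -= 2·R0 → [0,-4,-1,-5]
  R2 -= 1·R0 → [0,-4,1,-1]
  R3 -= 1·R0 → [0,-16,-4,-25]
  R2 -= 1·R1 → [0,0,2,4]
  R3 -= 4·R1 → [0,0,0,-5]
  R3 -= 0·R2 → [0,0,0,-5]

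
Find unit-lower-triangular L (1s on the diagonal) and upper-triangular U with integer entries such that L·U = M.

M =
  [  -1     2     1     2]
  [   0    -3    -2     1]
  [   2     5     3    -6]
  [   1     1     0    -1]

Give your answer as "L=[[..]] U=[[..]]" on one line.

  row1 -= 0·row0 → [0,-3,-2,1]
  row2 -= -2·row0 → [0,9,5,-2]
  row3 -= -1·row0 → [0,3,1,1]
  row2 -= -3·row1 → [0,0,-1,1]
  row3 -= -1·row1 → [0,0,-1,2]
  row3 -= 1·row2 → [0,0,0,1]

L=[[1,0,0,0],[0,1,0,0],[-2,-3,1,0],[-1,-1,1,1]] U=[[-1,2,1,2],[0,-3,-2,1],[0,0,-1,1],[0,0,0,1]]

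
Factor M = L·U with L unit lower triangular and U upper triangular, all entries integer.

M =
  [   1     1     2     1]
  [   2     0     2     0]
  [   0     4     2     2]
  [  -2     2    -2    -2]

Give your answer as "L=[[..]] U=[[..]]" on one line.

  R1 -= 2·R0 → [0,-2,-2,-2]
  R2 -= 0·R0 → [0,4,2,2]
  R3 -= -2·R0 → [0,4,2,0]
  R2 -= -2·R1 → [0,0,-2,-2]
  R3 -= -2·R1 → [0,0,-2,-4]
  R3 -= 1·R2 → [0,0,0,-2]

L=[[1,0,0,0],[2,1,0,0],[0,-2,1,0],[-2,-2,1,1]] U=[[1,1,2,1],[0,-2,-2,-2],[0,0,-2,-2],[0,0,0,-2]]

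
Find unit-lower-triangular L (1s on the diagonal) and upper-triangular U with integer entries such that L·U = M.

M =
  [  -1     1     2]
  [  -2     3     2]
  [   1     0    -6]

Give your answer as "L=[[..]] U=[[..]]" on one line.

L=[[1,0,0],[2,1,0],[-1,1,1]] U=[[-1,1,2],[0,1,-2],[0,0,-2]]

  R1 -= 2·R0 → [0,1,-2]
  R2 -= -1·R0 → [0,1,-4]
  R2 -= 1·R1 → [0,0,-2]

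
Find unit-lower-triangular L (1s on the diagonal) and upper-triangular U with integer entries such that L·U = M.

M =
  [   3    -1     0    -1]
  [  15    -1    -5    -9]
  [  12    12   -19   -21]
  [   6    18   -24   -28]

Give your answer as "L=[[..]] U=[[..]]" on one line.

L=[[1,0,0,0],[5,1,0,0],[4,4,1,0],[2,5,1,1]] U=[[3,-1,0,-1],[0,4,-5,-4],[0,0,1,-1],[0,0,0,-5]]

  R1 -= 5·R0 → [0,4,-5,-4]
  R2 -= 4·R0 → [0,16,-19,-17]
  R3 -= 2·R0 → [0,20,-24,-26]
  R2 -= 4·R1 → [0,0,1,-1]
  R3 -= 5·R1 → [0,0,1,-6]
  R3 -= 1·R2 → [0,0,0,-5]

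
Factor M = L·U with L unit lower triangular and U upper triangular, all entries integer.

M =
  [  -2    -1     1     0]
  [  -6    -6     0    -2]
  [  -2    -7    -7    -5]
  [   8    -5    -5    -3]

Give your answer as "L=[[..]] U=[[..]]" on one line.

  R1 -= 3·R0 → [0,-3,-3,-2]
  R2 -= 1·R0 → [0,-6,-8,-5]
  R3 -= -4·R0 → [0,-9,-1,-3]
  R2 -= 2·R1 → [0,0,-2,-1]
  R3 -= 3·R1 → [0,0,8,3]
  R3 -= -4·R2 → [0,0,0,-1]

L=[[1,0,0,0],[3,1,0,0],[1,2,1,0],[-4,3,-4,1]] U=[[-2,-1,1,0],[0,-3,-3,-2],[0,0,-2,-1],[0,0,0,-1]]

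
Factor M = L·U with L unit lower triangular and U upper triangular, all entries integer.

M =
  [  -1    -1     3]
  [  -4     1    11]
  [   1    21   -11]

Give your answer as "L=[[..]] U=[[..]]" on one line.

  R1 -= 4·R0 → [0,5,-1]
  R2 -= -1·R0 → [0,20,-8]
  R2 -= 4·R1 → [0,0,-4]

L=[[1,0,0],[4,1,0],[-1,4,1]] U=[[-1,-1,3],[0,5,-1],[0,0,-4]]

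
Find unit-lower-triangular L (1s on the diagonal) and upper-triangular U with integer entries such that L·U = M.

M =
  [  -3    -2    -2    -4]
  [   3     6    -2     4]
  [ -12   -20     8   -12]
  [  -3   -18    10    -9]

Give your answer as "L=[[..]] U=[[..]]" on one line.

L=[[1,0,0,0],[-1,1,0,0],[4,-3,1,0],[1,-4,-1,1]] U=[[-3,-2,-2,-4],[0,4,-4,0],[0,0,4,4],[0,0,0,-1]]

  r1 -= -1·r0 → [0,4,-4,0]
  r2 -= 4·r0 → [0,-12,16,4]
  r3 -= 1·r0 → [0,-16,12,-5]
  r2 -= -3·r1 → [0,0,4,4]
  r3 -= -4·r1 → [0,0,-4,-5]
  r3 -= -1·r2 → [0,0,0,-1]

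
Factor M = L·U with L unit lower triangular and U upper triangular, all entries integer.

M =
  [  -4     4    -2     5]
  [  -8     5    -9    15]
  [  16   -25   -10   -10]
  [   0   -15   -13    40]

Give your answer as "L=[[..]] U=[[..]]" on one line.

L=[[1,0,0,0],[2,1,0,0],[-4,3,1,0],[0,5,-4,1]] U=[[-4,4,-2,5],[0,-3,-5,5],[0,0,-3,-5],[0,0,0,-5]]

  row1 -= 2·row0 → [0,-3,-5,5]
  row2 -= -4·row0 → [0,-9,-18,10]
  row3 -= 0·row0 → [0,-15,-13,40]
  row2 -= 3·row1 → [0,0,-3,-5]
  row3 -= 5·row1 → [0,0,12,15]
  row3 -= -4·row2 → [0,0,0,-5]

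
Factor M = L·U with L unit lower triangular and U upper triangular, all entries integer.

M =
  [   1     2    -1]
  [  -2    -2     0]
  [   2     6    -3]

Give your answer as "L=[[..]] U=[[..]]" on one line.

  r1 -= -2·r0 → [0,2,-2]
  r2 -= 2·r0 → [0,2,-1]
  r2 -= 1·r1 → [0,0,1]

L=[[1,0,0],[-2,1,0],[2,1,1]] U=[[1,2,-1],[0,2,-2],[0,0,1]]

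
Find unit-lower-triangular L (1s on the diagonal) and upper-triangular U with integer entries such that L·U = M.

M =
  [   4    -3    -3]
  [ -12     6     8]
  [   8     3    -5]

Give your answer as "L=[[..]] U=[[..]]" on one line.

  r1 -= -3·r0 → [0,-3,-1]
  r2 -= 2·r0 → [0,9,1]
  r2 -= -3·r1 → [0,0,-2]

L=[[1,0,0],[-3,1,0],[2,-3,1]] U=[[4,-3,-3],[0,-3,-1],[0,0,-2]]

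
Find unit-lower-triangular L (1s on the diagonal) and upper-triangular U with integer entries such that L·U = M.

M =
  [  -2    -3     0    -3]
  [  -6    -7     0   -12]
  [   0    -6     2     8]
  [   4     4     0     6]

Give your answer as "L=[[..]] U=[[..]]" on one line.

L=[[1,0,0,0],[3,1,0,0],[0,-3,1,0],[-2,-1,0,1]] U=[[-2,-3,0,-3],[0,2,0,-3],[0,0,2,-1],[0,0,0,-3]]

  R1 -= 3·R0 → [0,2,0,-3]
  R2 -= 0·R0 → [0,-6,2,8]
  R3 -= -2·R0 → [0,-2,0,0]
  R2 -= -3·R1 → [0,0,2,-1]
  R3 -= -1·R1 → [0,0,0,-3]
  R3 -= 0·R2 → [0,0,0,-3]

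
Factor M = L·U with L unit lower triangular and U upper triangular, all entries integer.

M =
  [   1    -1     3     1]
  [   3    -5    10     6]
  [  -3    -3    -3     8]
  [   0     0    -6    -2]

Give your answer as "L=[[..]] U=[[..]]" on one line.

L=[[1,0,0,0],[3,1,0,0],[-3,3,1,0],[0,0,-2,1]] U=[[1,-1,3,1],[0,-2,1,3],[0,0,3,2],[0,0,0,2]]

  row1 -= 3·row0 → [0,-2,1,3]
  row2 -= -3·row0 → [0,-6,6,11]
  row3 -= 0·row0 → [0,0,-6,-2]
  row2 -= 3·row1 → [0,0,3,2]
  row3 -= 0·row1 → [0,0,-6,-2]
  row3 -= -2·row2 → [0,0,0,2]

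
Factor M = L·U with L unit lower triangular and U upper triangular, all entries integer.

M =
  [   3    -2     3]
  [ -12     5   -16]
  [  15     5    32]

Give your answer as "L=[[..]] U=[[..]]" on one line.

  row1 -= -4·row0 → [0,-3,-4]
  row2 -= 5·row0 → [0,15,17]
  row2 -= -5·row1 → [0,0,-3]

L=[[1,0,0],[-4,1,0],[5,-5,1]] U=[[3,-2,3],[0,-3,-4],[0,0,-3]]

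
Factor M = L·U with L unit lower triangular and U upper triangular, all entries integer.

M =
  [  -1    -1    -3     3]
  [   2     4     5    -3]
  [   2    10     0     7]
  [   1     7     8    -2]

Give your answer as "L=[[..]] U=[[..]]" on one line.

L=[[1,0,0,0],[-2,1,0,0],[-2,4,1,0],[-1,3,-4,1]] U=[[-1,-1,-3,3],[0,2,-1,3],[0,0,-2,1],[0,0,0,-4]]

  r1 -= -2·r0 → [0,2,-1,3]
  r2 -= -2·r0 → [0,8,-6,13]
  r3 -= -1·r0 → [0,6,5,1]
  r2 -= 4·r1 → [0,0,-2,1]
  r3 -= 3·r1 → [0,0,8,-8]
  r3 -= -4·r2 → [0,0,0,-4]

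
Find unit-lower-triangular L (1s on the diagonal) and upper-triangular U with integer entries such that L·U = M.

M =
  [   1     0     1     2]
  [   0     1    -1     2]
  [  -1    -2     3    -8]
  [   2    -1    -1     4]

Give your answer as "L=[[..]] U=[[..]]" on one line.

L=[[1,0,0,0],[0,1,0,0],[-1,-2,1,0],[2,-1,-2,1]] U=[[1,0,1,2],[0,1,-1,2],[0,0,2,-2],[0,0,0,-2]]

  r1 -= 0·r0 → [0,1,-1,2]
  r2 -= -1·r0 → [0,-2,4,-6]
  r3 -= 2·r0 → [0,-1,-3,0]
  r2 -= -2·r1 → [0,0,2,-2]
  r3 -= -1·r1 → [0,0,-4,2]
  r3 -= -2·r2 → [0,0,0,-2]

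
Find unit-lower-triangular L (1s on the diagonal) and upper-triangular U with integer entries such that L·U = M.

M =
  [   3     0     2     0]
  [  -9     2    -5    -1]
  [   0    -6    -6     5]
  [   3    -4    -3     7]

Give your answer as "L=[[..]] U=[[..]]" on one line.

L=[[1,0,0,0],[-3,1,0,0],[0,-3,1,0],[1,-2,1,1]] U=[[3,0,2,0],[0,2,1,-1],[0,0,-3,2],[0,0,0,3]]

  row1 -= -3·row0 → [0,2,1,-1]
  row2 -= 0·row0 → [0,-6,-6,5]
  row3 -= 1·row0 → [0,-4,-5,7]
  row2 -= -3·row1 → [0,0,-3,2]
  row3 -= -2·row1 → [0,0,-3,5]
  row3 -= 1·row2 → [0,0,0,3]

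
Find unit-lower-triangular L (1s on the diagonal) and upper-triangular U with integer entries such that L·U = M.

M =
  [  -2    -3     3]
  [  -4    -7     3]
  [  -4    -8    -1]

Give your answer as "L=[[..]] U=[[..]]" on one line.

L=[[1,0,0],[2,1,0],[2,2,1]] U=[[-2,-3,3],[0,-1,-3],[0,0,-1]]

  row1 -= 2·row0 → [0,-1,-3]
  row2 -= 2·row0 → [0,-2,-7]
  row2 -= 2·row1 → [0,0,-1]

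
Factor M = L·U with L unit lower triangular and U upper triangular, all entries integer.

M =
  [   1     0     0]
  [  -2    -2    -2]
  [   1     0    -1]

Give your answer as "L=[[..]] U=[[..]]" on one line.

  r1 -= -2·r0 → [0,-2,-2]
  r2 -= 1·r0 → [0,0,-1]
  r2 -= 0·r1 → [0,0,-1]

L=[[1,0,0],[-2,1,0],[1,0,1]] U=[[1,0,0],[0,-2,-2],[0,0,-1]]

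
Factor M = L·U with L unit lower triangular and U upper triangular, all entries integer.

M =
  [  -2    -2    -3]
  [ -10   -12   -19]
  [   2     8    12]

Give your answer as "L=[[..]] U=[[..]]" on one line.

L=[[1,0,0],[5,1,0],[-1,-3,1]] U=[[-2,-2,-3],[0,-2,-4],[0,0,-3]]

  r1 -= 5·r0 → [0,-2,-4]
  r2 -= -1·r0 → [0,6,9]
  r2 -= -3·r1 → [0,0,-3]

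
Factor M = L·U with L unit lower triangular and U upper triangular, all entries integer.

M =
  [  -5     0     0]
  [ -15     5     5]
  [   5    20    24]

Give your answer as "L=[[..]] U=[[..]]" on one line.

L=[[1,0,0],[3,1,0],[-1,4,1]] U=[[-5,0,0],[0,5,5],[0,0,4]]

  row1 -= 3·row0 → [0,5,5]
  row2 -= -1·row0 → [0,20,24]
  row2 -= 4·row1 → [0,0,4]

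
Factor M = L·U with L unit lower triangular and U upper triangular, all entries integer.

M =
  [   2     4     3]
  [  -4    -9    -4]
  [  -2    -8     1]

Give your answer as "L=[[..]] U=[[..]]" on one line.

  row1 -= -2·row0 → [0,-1,2]
  row2 -= -1·row0 → [0,-4,4]
  row2 -= 4·row1 → [0,0,-4]

L=[[1,0,0],[-2,1,0],[-1,4,1]] U=[[2,4,3],[0,-1,2],[0,0,-4]]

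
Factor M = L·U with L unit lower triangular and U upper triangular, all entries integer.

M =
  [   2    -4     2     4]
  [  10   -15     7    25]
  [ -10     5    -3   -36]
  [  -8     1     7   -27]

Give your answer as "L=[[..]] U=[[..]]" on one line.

  R1 -= 5·R0 → [0,5,-3,5]
  R2 -= -5·R0 → [0,-15,7,-16]
  R3 -= -4·R0 → [0,-15,15,-11]
  R2 -= -3·R1 → [0,0,-2,-1]
  R3 -= -3·R1 → [0,0,6,4]
  R3 -= -3·R2 → [0,0,0,1]

L=[[1,0,0,0],[5,1,0,0],[-5,-3,1,0],[-4,-3,-3,1]] U=[[2,-4,2,4],[0,5,-3,5],[0,0,-2,-1],[0,0,0,1]]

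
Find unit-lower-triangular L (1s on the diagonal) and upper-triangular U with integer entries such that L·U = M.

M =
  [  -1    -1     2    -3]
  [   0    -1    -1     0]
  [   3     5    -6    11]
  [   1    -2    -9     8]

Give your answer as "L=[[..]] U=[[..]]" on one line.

  row1 -= 0·row0 → [0,-1,-1,0]
  row2 -= -3·row0 → [0,2,0,2]
  row3 -= -1·row0 → [0,-3,-7,5]
  row2 -= -2·row1 → [0,0,-2,2]
  row3 -= 3·row1 → [0,0,-4,5]
  row3 -= 2·row2 → [0,0,0,1]

L=[[1,0,0,0],[0,1,0,0],[-3,-2,1,0],[-1,3,2,1]] U=[[-1,-1,2,-3],[0,-1,-1,0],[0,0,-2,2],[0,0,0,1]]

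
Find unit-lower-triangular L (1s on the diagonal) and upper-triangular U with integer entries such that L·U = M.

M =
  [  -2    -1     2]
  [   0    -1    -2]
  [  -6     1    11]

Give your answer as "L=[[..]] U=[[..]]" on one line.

L=[[1,0,0],[0,1,0],[3,-4,1]] U=[[-2,-1,2],[0,-1,-2],[0,0,-3]]

  R1 -= 0·R0 → [0,-1,-2]
  R2 -= 3·R0 → [0,4,5]
  R2 -= -4·R1 → [0,0,-3]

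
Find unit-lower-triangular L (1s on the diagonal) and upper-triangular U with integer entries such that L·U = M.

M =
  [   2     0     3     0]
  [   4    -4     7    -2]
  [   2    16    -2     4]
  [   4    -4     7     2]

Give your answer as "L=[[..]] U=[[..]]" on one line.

  R1 -= 2·R0 → [0,-4,1,-2]
  R2 -= 1·R0 → [0,16,-5,4]
  R3 -= 2·R0 → [0,-4,1,2]
  R2 -= -4·R1 → [0,0,-1,-4]
  R3 -= 1·R1 → [0,0,0,4]
  R3 -= 0·R2 → [0,0,0,4]

L=[[1,0,0,0],[2,1,0,0],[1,-4,1,0],[2,1,0,1]] U=[[2,0,3,0],[0,-4,1,-2],[0,0,-1,-4],[0,0,0,4]]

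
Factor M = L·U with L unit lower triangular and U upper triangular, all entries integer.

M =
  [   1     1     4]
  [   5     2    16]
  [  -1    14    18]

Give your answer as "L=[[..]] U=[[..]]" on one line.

  R1 -= 5·R0 → [0,-3,-4]
  R2 -= -1·R0 → [0,15,22]
  R2 -= -5·R1 → [0,0,2]

L=[[1,0,0],[5,1,0],[-1,-5,1]] U=[[1,1,4],[0,-3,-4],[0,0,2]]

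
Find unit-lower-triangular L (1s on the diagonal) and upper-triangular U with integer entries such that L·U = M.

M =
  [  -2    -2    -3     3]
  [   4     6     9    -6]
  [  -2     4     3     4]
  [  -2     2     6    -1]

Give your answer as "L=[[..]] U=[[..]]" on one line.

L=[[1,0,0,0],[-2,1,0,0],[1,3,1,0],[1,2,-1,1]] U=[[-2,-2,-3,3],[0,2,3,0],[0,0,-3,1],[0,0,0,-3]]

  r1 -= -2·r0 → [0,2,3,0]
  r2 -= 1·r0 → [0,6,6,1]
  r3 -= 1·r0 → [0,4,9,-4]
  r2 -= 3·r1 → [0,0,-3,1]
  r3 -= 2·r1 → [0,0,3,-4]
  r3 -= -1·r2 → [0,0,0,-3]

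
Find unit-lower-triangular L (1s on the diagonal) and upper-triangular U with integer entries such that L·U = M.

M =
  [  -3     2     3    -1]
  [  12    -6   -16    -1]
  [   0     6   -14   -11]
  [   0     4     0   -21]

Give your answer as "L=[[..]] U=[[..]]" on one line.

L=[[1,0,0,0],[-4,1,0,0],[0,3,1,0],[0,2,-4,1]] U=[[-3,2,3,-1],[0,2,-4,-5],[0,0,-2,4],[0,0,0,5]]

  R1 -= -4·R0 → [0,2,-4,-5]
  R2 -= 0·R0 → [0,6,-14,-11]
  R3 -= 0·R0 → [0,4,0,-21]
  R2 -= 3·R1 → [0,0,-2,4]
  R3 -= 2·R1 → [0,0,8,-11]
  R3 -= -4·R2 → [0,0,0,5]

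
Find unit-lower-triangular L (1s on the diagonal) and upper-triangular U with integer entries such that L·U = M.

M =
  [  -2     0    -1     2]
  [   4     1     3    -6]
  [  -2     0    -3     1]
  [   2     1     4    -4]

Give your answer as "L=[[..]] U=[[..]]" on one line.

L=[[1,0,0,0],[-2,1,0,0],[1,0,1,0],[-1,1,-1,1]] U=[[-2,0,-1,2],[0,1,1,-2],[0,0,-2,-1],[0,0,0,-1]]

  row1 -= -2·row0 → [0,1,1,-2]
  row2 -= 1·row0 → [0,0,-2,-1]
  row3 -= -1·row0 → [0,1,3,-2]
  row2 -= 0·row1 → [0,0,-2,-1]
  row3 -= 1·row1 → [0,0,2,0]
  row3 -= -1·row2 → [0,0,0,-1]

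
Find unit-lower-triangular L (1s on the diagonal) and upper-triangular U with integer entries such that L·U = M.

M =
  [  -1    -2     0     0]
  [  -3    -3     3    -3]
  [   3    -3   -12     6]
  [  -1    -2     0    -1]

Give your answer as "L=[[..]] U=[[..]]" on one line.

  r1 -= 3·r0 → [0,3,3,-3]
  r2 -= -3·r0 → [0,-9,-12,6]
  r3 -= 1·r0 → [0,0,0,-1]
  r2 -= -3·r1 → [0,0,-3,-3]
  r3 -= 0·r1 → [0,0,0,-1]
  r3 -= 0·r2 → [0,0,0,-1]

L=[[1,0,0,0],[3,1,0,0],[-3,-3,1,0],[1,0,0,1]] U=[[-1,-2,0,0],[0,3,3,-3],[0,0,-3,-3],[0,0,0,-1]]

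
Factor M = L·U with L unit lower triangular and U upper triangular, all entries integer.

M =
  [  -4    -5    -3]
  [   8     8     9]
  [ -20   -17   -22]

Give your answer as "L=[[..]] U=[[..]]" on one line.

L=[[1,0,0],[-2,1,0],[5,-4,1]] U=[[-4,-5,-3],[0,-2,3],[0,0,5]]

  row1 -= -2·row0 → [0,-2,3]
  row2 -= 5·row0 → [0,8,-7]
  row2 -= -4·row1 → [0,0,5]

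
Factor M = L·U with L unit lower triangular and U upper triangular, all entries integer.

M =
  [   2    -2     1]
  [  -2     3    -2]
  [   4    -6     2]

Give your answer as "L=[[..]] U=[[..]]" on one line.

L=[[1,0,0],[-1,1,0],[2,-2,1]] U=[[2,-2,1],[0,1,-1],[0,0,-2]]

  r1 -= -1·r0 → [0,1,-1]
  r2 -= 2·r0 → [0,-2,0]
  r2 -= -2·r1 → [0,0,-2]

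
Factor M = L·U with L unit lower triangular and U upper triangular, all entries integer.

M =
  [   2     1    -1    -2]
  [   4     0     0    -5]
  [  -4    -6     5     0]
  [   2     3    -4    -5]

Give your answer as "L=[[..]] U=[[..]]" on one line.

L=[[1,0,0,0],[2,1,0,0],[-2,2,1,0],[1,-1,1,1]] U=[[2,1,-1,-2],[0,-2,2,-1],[0,0,-1,-2],[0,0,0,-2]]

  r1 -= 2·r0 → [0,-2,2,-1]
  r2 -= -2·r0 → [0,-4,3,-4]
  r3 -= 1·r0 → [0,2,-3,-3]
  r2 -= 2·r1 → [0,0,-1,-2]
  r3 -= -1·r1 → [0,0,-1,-4]
  r3 -= 1·r2 → [0,0,0,-2]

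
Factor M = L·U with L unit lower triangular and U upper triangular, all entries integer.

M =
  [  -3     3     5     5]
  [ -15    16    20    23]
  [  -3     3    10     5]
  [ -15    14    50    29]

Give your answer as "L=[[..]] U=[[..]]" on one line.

  row1 -= 5·row0 → [0,1,-5,-2]
  row2 -= 1·row0 → [0,0,5,0]
  row3 -= 5·row0 → [0,-1,25,4]
  row2 -= 0·row1 → [0,0,5,0]
  row3 -= -1·row1 → [0,0,20,2]
  row3 -= 4·row2 → [0,0,0,2]

L=[[1,0,0,0],[5,1,0,0],[1,0,1,0],[5,-1,4,1]] U=[[-3,3,5,5],[0,1,-5,-2],[0,0,5,0],[0,0,0,2]]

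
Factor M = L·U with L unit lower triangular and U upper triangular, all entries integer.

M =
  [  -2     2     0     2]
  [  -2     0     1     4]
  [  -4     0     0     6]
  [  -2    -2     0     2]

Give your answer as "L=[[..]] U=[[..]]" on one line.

  row1 -= 1·row0 → [0,-2,1,2]
  row2 -= 2·row0 → [0,-4,0,2]
  row3 -= 1·row0 → [0,-4,0,0]
  row2 -= 2·row1 → [0,0,-2,-2]
  row3 -= 2·row1 → [0,0,-2,-4]
  row3 -= 1·row2 → [0,0,0,-2]

L=[[1,0,0,0],[1,1,0,0],[2,2,1,0],[1,2,1,1]] U=[[-2,2,0,2],[0,-2,1,2],[0,0,-2,-2],[0,0,0,-2]]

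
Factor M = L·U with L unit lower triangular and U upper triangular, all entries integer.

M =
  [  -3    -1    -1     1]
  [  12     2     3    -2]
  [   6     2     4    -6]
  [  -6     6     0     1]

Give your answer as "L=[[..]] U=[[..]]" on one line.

  r1 -= -4·r0 → [0,-2,-1,2]
  r2 -= -2·r0 → [0,0,2,-4]
  r3 -= 2·r0 → [0,8,2,-1]
  r2 -= 0·r1 → [0,0,2,-4]
  r3 -= -4·r1 → [0,0,-2,7]
  r3 -= -1·r2 → [0,0,0,3]

L=[[1,0,0,0],[-4,1,0,0],[-2,0,1,0],[2,-4,-1,1]] U=[[-3,-1,-1,1],[0,-2,-1,2],[0,0,2,-4],[0,0,0,3]]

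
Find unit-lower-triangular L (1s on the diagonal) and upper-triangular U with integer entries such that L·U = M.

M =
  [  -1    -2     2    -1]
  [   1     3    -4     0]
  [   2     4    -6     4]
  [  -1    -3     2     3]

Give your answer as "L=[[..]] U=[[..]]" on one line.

  r1 -= -1·r0 → [0,1,-2,-1]
  r2 -= -2·r0 → [0,0,-2,2]
  r3 -= 1·r0 → [0,-1,0,4]
  r2 -= 0·r1 → [0,0,-2,2]
  r3 -= -1·r1 → [0,0,-2,3]
  r3 -= 1·r2 → [0,0,0,1]

L=[[1,0,0,0],[-1,1,0,0],[-2,0,1,0],[1,-1,1,1]] U=[[-1,-2,2,-1],[0,1,-2,-1],[0,0,-2,2],[0,0,0,1]]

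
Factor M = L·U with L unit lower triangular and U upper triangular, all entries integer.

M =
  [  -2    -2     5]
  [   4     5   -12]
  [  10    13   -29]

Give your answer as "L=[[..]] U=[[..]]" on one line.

L=[[1,0,0],[-2,1,0],[-5,3,1]] U=[[-2,-2,5],[0,1,-2],[0,0,2]]

  row1 -= -2·row0 → [0,1,-2]
  row2 -= -5·row0 → [0,3,-4]
  row2 -= 3·row1 → [0,0,2]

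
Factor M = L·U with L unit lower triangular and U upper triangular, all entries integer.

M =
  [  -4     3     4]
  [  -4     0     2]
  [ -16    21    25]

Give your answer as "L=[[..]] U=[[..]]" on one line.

L=[[1,0,0],[1,1,0],[4,-3,1]] U=[[-4,3,4],[0,-3,-2],[0,0,3]]

  row1 -= 1·row0 → [0,-3,-2]
  row2 -= 4·row0 → [0,9,9]
  row2 -= -3·row1 → [0,0,3]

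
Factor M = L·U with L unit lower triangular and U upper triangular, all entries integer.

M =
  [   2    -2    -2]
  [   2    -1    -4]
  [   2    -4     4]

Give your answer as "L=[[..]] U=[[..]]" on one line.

L=[[1,0,0],[1,1,0],[1,-2,1]] U=[[2,-2,-2],[0,1,-2],[0,0,2]]

  R1 -= 1·R0 → [0,1,-2]
  R2 -= 1·R0 → [0,-2,6]
  R2 -= -2·R1 → [0,0,2]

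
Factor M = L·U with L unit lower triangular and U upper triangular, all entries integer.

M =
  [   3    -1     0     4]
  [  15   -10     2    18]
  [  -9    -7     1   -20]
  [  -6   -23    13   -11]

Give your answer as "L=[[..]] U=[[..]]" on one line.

L=[[1,0,0,0],[5,1,0,0],[-3,2,1,0],[-2,5,-1,1]] U=[[3,-1,0,4],[0,-5,2,-2],[0,0,-3,-4],[0,0,0,3]]

  row1 -= 5·row0 → [0,-5,2,-2]
  row2 -= -3·row0 → [0,-10,1,-8]
  row3 -= -2·row0 → [0,-25,13,-3]
  row2 -= 2·row1 → [0,0,-3,-4]
  row3 -= 5·row1 → [0,0,3,7]
  row3 -= -1·row2 → [0,0,0,3]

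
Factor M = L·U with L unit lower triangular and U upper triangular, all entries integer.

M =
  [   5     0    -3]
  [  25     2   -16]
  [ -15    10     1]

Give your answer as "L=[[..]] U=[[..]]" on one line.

L=[[1,0,0],[5,1,0],[-3,5,1]] U=[[5,0,-3],[0,2,-1],[0,0,-3]]

  row1 -= 5·row0 → [0,2,-1]
  row2 -= -3·row0 → [0,10,-8]
  row2 -= 5·row1 → [0,0,-3]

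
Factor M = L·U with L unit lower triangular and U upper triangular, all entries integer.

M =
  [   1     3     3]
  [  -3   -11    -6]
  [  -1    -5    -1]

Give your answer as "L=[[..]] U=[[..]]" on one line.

  R1 -= -3·R0 → [0,-2,3]
  R2 -= -1·R0 → [0,-2,2]
  R2 -= 1·R1 → [0,0,-1]

L=[[1,0,0],[-3,1,0],[-1,1,1]] U=[[1,3,3],[0,-2,3],[0,0,-1]]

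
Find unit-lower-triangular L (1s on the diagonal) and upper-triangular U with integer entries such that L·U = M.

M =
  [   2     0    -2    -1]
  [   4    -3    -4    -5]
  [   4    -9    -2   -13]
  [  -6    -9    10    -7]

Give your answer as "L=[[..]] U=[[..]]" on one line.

L=[[1,0,0,0],[2,1,0,0],[2,3,1,0],[-3,3,2,1]] U=[[2,0,-2,-1],[0,-3,0,-3],[0,0,2,-2],[0,0,0,3]]

  r1 -= 2·r0 → [0,-3,0,-3]
  r2 -= 2·r0 → [0,-9,2,-11]
  r3 -= -3·r0 → [0,-9,4,-10]
  r2 -= 3·r1 → [0,0,2,-2]
  r3 -= 3·r1 → [0,0,4,-1]
  r3 -= 2·r2 → [0,0,0,3]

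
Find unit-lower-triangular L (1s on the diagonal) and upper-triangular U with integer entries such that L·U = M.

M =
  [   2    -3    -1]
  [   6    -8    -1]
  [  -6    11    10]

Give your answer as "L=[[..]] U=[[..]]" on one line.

L=[[1,0,0],[3,1,0],[-3,2,1]] U=[[2,-3,-1],[0,1,2],[0,0,3]]

  R1 -= 3·R0 → [0,1,2]
  R2 -= -3·R0 → [0,2,7]
  R2 -= 2·R1 → [0,0,3]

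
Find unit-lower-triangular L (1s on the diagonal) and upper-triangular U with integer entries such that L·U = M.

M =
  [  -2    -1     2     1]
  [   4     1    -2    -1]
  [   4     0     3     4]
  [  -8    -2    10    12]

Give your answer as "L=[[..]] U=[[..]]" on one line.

L=[[1,0,0,0],[-2,1,0,0],[-2,2,1,0],[4,-2,2,1]] U=[[-2,-1,2,1],[0,-1,2,1],[0,0,3,4],[0,0,0,2]]

  R1 -= -2·R0 → [0,-1,2,1]
  R2 -= -2·R0 → [0,-2,7,6]
  R3 -= 4·R0 → [0,2,2,8]
  R2 -= 2·R1 → [0,0,3,4]
  R3 -= -2·R1 → [0,0,6,10]
  R3 -= 2·R2 → [0,0,0,2]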